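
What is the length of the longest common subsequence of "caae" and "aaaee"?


LCS of "caae" and "aaaee"
DP table:
           a    a    a    e    e
      0    0    0    0    0    0
  c   0    0    0    0    0    0
  a   0    1    1    1    1    1
  a   0    1    2    2    2    2
  e   0    1    2    2    3    3
LCS length = dp[4][5] = 3

3


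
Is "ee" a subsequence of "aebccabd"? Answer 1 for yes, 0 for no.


Check if "ee" is a subsequence of "aebccabd"
Greedy scan:
  Position 0 ('a'): no match needed
  Position 1 ('e'): matches sub[0] = 'e'
  Position 2 ('b'): no match needed
  Position 3 ('c'): no match needed
  Position 4 ('c'): no match needed
  Position 5 ('a'): no match needed
  Position 6 ('b'): no match needed
  Position 7 ('d'): no match needed
Only matched 1/2 characters => not a subsequence

0


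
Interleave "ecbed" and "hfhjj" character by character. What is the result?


Interleaving "ecbed" and "hfhjj":
  Position 0: 'e' from first, 'h' from second => "eh"
  Position 1: 'c' from first, 'f' from second => "cf"
  Position 2: 'b' from first, 'h' from second => "bh"
  Position 3: 'e' from first, 'j' from second => "ej"
  Position 4: 'd' from first, 'j' from second => "dj"
Result: ehcfbhejdj

ehcfbhejdj


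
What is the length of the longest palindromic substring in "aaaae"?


Input: "aaaae"
Checking substrings for palindromes:
  [0:4] "aaaa" (len 4) => palindrome
  [0:3] "aaa" (len 3) => palindrome
  [1:4] "aaa" (len 3) => palindrome
  [0:2] "aa" (len 2) => palindrome
  [1:3] "aa" (len 2) => palindrome
  [2:4] "aa" (len 2) => palindrome
Longest palindromic substring: "aaaa" with length 4

4


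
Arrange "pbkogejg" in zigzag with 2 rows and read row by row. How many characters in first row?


Zigzag "pbkogejg" into 2 rows:
Placing characters:
  'p' => row 0
  'b' => row 1
  'k' => row 0
  'o' => row 1
  'g' => row 0
  'e' => row 1
  'j' => row 0
  'g' => row 1
Rows:
  Row 0: "pkgj"
  Row 1: "boeg"
First row length: 4

4


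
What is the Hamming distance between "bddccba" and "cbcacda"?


Comparing "bddccba" and "cbcacda" position by position:
  Position 0: 'b' vs 'c' => differ
  Position 1: 'd' vs 'b' => differ
  Position 2: 'd' vs 'c' => differ
  Position 3: 'c' vs 'a' => differ
  Position 4: 'c' vs 'c' => same
  Position 5: 'b' vs 'd' => differ
  Position 6: 'a' vs 'a' => same
Total differences (Hamming distance): 5

5


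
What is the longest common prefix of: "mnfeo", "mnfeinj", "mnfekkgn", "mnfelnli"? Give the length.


Words: mnfeo, mnfeinj, mnfekkgn, mnfelnli
  Position 0: all 'm' => match
  Position 1: all 'n' => match
  Position 2: all 'f' => match
  Position 3: all 'e' => match
  Position 4: ('o', 'i', 'k', 'l') => mismatch, stop
LCP = "mnfe" (length 4)

4


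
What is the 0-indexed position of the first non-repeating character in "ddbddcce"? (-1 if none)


Input: ddbddcce
Character frequencies:
  'b': 1
  'c': 2
  'd': 4
  'e': 1
Scanning left to right for freq == 1:
  Position 0 ('d'): freq=4, skip
  Position 1 ('d'): freq=4, skip
  Position 2 ('b'): unique! => answer = 2

2


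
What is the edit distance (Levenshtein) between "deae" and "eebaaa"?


Computing edit distance: "deae" -> "eebaaa"
DP table:
           e    e    b    a    a    a
      0    1    2    3    4    5    6
  d   1    1    2    3    4    5    6
  e   2    1    1    2    3    4    5
  a   3    2    2    2    2    3    4
  e   4    3    2    3    3    3    4
Edit distance = dp[4][6] = 4

4


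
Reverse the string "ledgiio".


Input: ledgiio
Reading characters right to left:
  Position 6: 'o'
  Position 5: 'i'
  Position 4: 'i'
  Position 3: 'g'
  Position 2: 'd'
  Position 1: 'e'
  Position 0: 'l'
Reversed: oiigdel

oiigdel


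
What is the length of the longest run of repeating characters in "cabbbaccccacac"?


Input: "cabbbaccccacac"
Scanning for longest run:
  Position 1 ('a'): new char, reset run to 1
  Position 2 ('b'): new char, reset run to 1
  Position 3 ('b'): continues run of 'b', length=2
  Position 4 ('b'): continues run of 'b', length=3
  Position 5 ('a'): new char, reset run to 1
  Position 6 ('c'): new char, reset run to 1
  Position 7 ('c'): continues run of 'c', length=2
  Position 8 ('c'): continues run of 'c', length=3
  Position 9 ('c'): continues run of 'c', length=4
  Position 10 ('a'): new char, reset run to 1
  Position 11 ('c'): new char, reset run to 1
  Position 12 ('a'): new char, reset run to 1
  Position 13 ('c'): new char, reset run to 1
Longest run: 'c' with length 4

4


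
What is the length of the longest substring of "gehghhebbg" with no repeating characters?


Input: "gehghhebbg"
Sliding window (track last position of each char):
  Position 0 ('g'): window [0,0] length 1 -- new best
  Position 1 ('e'): window [0,1] length 2 -- new best
  Position 2 ('h'): window [0,2] length 3 -- new best
  Position 3 ('g'): repeat (last at 0), move window start to 1
  Position 3 ('g'): window [1,3] length 3
  Position 4 ('h'): repeat (last at 2), move window start to 3
  Position 4 ('h'): window [3,4] length 2
  Position 5 ('h'): repeat (last at 4), move window start to 5
  Position 5 ('h'): window [5,5] length 1
  Position 6 ('e'): window [5,6] length 2
  Position 7 ('b'): window [5,7] length 3
  Position 8 ('b'): repeat (last at 7), move window start to 8
  Position 8 ('b'): window [8,8] length 1
  Position 9 ('g'): window [8,9] length 2
Longest substring with no repeats: "geh" with length 3

3


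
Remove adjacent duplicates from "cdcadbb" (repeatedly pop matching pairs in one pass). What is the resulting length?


Input: cdcadbb
Stack-based adjacent duplicate removal:
  Read 'c': push. Stack: c
  Read 'd': push. Stack: cd
  Read 'c': push. Stack: cdc
  Read 'a': push. Stack: cdca
  Read 'd': push. Stack: cdcad
  Read 'b': push. Stack: cdcadb
  Read 'b': matches stack top 'b' => pop. Stack: cdcad
Final stack: "cdcad" (length 5)

5


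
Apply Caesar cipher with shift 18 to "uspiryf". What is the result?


Caesar cipher: shift "uspiryf" by 18
  'u' (pos 20) + 18 = pos 12 = 'm'
  's' (pos 18) + 18 = pos 10 = 'k'
  'p' (pos 15) + 18 = pos 7 = 'h'
  'i' (pos 8) + 18 = pos 0 = 'a'
  'r' (pos 17) + 18 = pos 9 = 'j'
  'y' (pos 24) + 18 = pos 16 = 'q'
  'f' (pos 5) + 18 = pos 23 = 'x'
Result: mkhajqx

mkhajqx


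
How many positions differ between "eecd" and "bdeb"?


Comparing "eecd" and "bdeb" position by position:
  Position 0: 'e' vs 'b' => DIFFER
  Position 1: 'e' vs 'd' => DIFFER
  Position 2: 'c' vs 'e' => DIFFER
  Position 3: 'd' vs 'b' => DIFFER
Positions that differ: 4

4


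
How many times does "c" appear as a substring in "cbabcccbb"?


Searching for "c" in "cbabcccbb"
Scanning each position:
  Position 0: "c" => MATCH
  Position 1: "b" => no
  Position 2: "a" => no
  Position 3: "b" => no
  Position 4: "c" => MATCH
  Position 5: "c" => MATCH
  Position 6: "c" => MATCH
  Position 7: "b" => no
  Position 8: "b" => no
Total occurrences: 4

4


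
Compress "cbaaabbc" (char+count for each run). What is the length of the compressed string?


Input: cbaaabbc
Runs:
  'c' x 1 => "c1"
  'b' x 1 => "b1"
  'a' x 3 => "a3"
  'b' x 2 => "b2"
  'c' x 1 => "c1"
Compressed: "c1b1a3b2c1"
Compressed length: 10

10


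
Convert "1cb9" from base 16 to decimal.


Input: "1cb9" in base 16
Positional expansion:
  Digit '1' (value 1) x 16^3 = 4096
  Digit 'c' (value 12) x 16^2 = 3072
  Digit 'b' (value 11) x 16^1 = 176
  Digit '9' (value 9) x 16^0 = 9
Sum = 7353

7353


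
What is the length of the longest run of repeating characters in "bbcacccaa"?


Input: "bbcacccaa"
Scanning for longest run:
  Position 1 ('b'): continues run of 'b', length=2
  Position 2 ('c'): new char, reset run to 1
  Position 3 ('a'): new char, reset run to 1
  Position 4 ('c'): new char, reset run to 1
  Position 5 ('c'): continues run of 'c', length=2
  Position 6 ('c'): continues run of 'c', length=3
  Position 7 ('a'): new char, reset run to 1
  Position 8 ('a'): continues run of 'a', length=2
Longest run: 'c' with length 3

3


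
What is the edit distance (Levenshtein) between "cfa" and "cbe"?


Computing edit distance: "cfa" -> "cbe"
DP table:
           c    b    e
      0    1    2    3
  c   1    0    1    2
  f   2    1    1    2
  a   3    2    2    2
Edit distance = dp[3][3] = 2

2


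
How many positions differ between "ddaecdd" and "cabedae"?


Comparing "ddaecdd" and "cabedae" position by position:
  Position 0: 'd' vs 'c' => DIFFER
  Position 1: 'd' vs 'a' => DIFFER
  Position 2: 'a' vs 'b' => DIFFER
  Position 3: 'e' vs 'e' => same
  Position 4: 'c' vs 'd' => DIFFER
  Position 5: 'd' vs 'a' => DIFFER
  Position 6: 'd' vs 'e' => DIFFER
Positions that differ: 6

6


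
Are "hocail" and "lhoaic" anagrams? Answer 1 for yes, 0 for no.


Strings: "hocail", "lhoaic"
Sorted first:  achilo
Sorted second: achilo
Sorted forms match => anagrams

1


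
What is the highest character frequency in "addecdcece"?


Input: addecdcece
Character counts:
  'a': 1
  'c': 3
  'd': 3
  'e': 3
Maximum frequency: 3

3


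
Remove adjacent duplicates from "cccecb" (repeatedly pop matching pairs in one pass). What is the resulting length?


Input: cccecb
Stack-based adjacent duplicate removal:
  Read 'c': push. Stack: c
  Read 'c': matches stack top 'c' => pop. Stack: (empty)
  Read 'c': push. Stack: c
  Read 'e': push. Stack: ce
  Read 'c': push. Stack: cec
  Read 'b': push. Stack: cecb
Final stack: "cecb" (length 4)

4


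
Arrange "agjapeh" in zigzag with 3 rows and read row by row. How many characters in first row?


Zigzag "agjapeh" into 3 rows:
Placing characters:
  'a' => row 0
  'g' => row 1
  'j' => row 2
  'a' => row 1
  'p' => row 0
  'e' => row 1
  'h' => row 2
Rows:
  Row 0: "ap"
  Row 1: "gae"
  Row 2: "jh"
First row length: 2

2


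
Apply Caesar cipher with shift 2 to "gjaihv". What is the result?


Caesar cipher: shift "gjaihv" by 2
  'g' (pos 6) + 2 = pos 8 = 'i'
  'j' (pos 9) + 2 = pos 11 = 'l'
  'a' (pos 0) + 2 = pos 2 = 'c'
  'i' (pos 8) + 2 = pos 10 = 'k'
  'h' (pos 7) + 2 = pos 9 = 'j'
  'v' (pos 21) + 2 = pos 23 = 'x'
Result: ilckjx

ilckjx


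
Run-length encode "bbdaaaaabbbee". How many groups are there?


Input: bbdaaaaabbbee
Scanning for consecutive runs:
  Group 1: 'b' x 2 (positions 0-1)
  Group 2: 'd' x 1 (positions 2-2)
  Group 3: 'a' x 5 (positions 3-7)
  Group 4: 'b' x 3 (positions 8-10)
  Group 5: 'e' x 2 (positions 11-12)
Total groups: 5

5


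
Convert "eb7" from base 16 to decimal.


Input: "eb7" in base 16
Positional expansion:
  Digit 'e' (value 14) x 16^2 = 3584
  Digit 'b' (value 11) x 16^1 = 176
  Digit '7' (value 7) x 16^0 = 7
Sum = 3767

3767


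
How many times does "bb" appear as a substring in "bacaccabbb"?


Searching for "bb" in "bacaccabbb"
Scanning each position:
  Position 0: "ba" => no
  Position 1: "ac" => no
  Position 2: "ca" => no
  Position 3: "ac" => no
  Position 4: "cc" => no
  Position 5: "ca" => no
  Position 6: "ab" => no
  Position 7: "bb" => MATCH
  Position 8: "bb" => MATCH
Total occurrences: 2

2


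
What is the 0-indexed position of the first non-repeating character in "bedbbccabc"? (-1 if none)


Input: bedbbccabc
Character frequencies:
  'a': 1
  'b': 4
  'c': 3
  'd': 1
  'e': 1
Scanning left to right for freq == 1:
  Position 0 ('b'): freq=4, skip
  Position 1 ('e'): unique! => answer = 1

1


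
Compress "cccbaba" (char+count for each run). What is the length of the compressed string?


Input: cccbaba
Runs:
  'c' x 3 => "c3"
  'b' x 1 => "b1"
  'a' x 1 => "a1"
  'b' x 1 => "b1"
  'a' x 1 => "a1"
Compressed: "c3b1a1b1a1"
Compressed length: 10

10


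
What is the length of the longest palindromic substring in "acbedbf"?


Input: "acbedbf"
Checking substrings for palindromes:
  No multi-char palindromic substrings found
Longest palindromic substring: "a" with length 1

1


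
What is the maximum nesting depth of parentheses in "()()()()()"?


Input: "()()()()()"
Tracking depth:
  Position 0 '(': depth becomes 1
  Position 1 ')': depth becomes 0
  Position 2 '(': depth becomes 1
  Position 3 ')': depth becomes 0
  Position 4 '(': depth becomes 1
  Position 5 ')': depth becomes 0
  Position 6 '(': depth becomes 1
  Position 7 ')': depth becomes 0
  Position 8 '(': depth becomes 1
  Position 9 ')': depth becomes 0
Maximum depth reached: 1

1


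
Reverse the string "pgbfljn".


Input: pgbfljn
Reading characters right to left:
  Position 6: 'n'
  Position 5: 'j'
  Position 4: 'l'
  Position 3: 'f'
  Position 2: 'b'
  Position 1: 'g'
  Position 0: 'p'
Reversed: njlfbgp

njlfbgp


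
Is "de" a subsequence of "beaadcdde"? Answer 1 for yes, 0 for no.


Check if "de" is a subsequence of "beaadcdde"
Greedy scan:
  Position 0 ('b'): no match needed
  Position 1 ('e'): no match needed
  Position 2 ('a'): no match needed
  Position 3 ('a'): no match needed
  Position 4 ('d'): matches sub[0] = 'd'
  Position 5 ('c'): no match needed
  Position 6 ('d'): no match needed
  Position 7 ('d'): no match needed
  Position 8 ('e'): matches sub[1] = 'e'
All 2 characters matched => is a subsequence

1


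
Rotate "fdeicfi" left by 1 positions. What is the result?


Input: "fdeicfi", rotate left by 1
First 1 characters: "f"
Remaining characters: "deicfi"
Concatenate remaining + first: "deicfi" + "f" = "deicfif"

deicfif


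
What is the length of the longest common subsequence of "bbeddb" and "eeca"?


LCS of "bbeddb" and "eeca"
DP table:
           e    e    c    a
      0    0    0    0    0
  b   0    0    0    0    0
  b   0    0    0    0    0
  e   0    1    1    1    1
  d   0    1    1    1    1
  d   0    1    1    1    1
  b   0    1    1    1    1
LCS length = dp[6][4] = 1

1


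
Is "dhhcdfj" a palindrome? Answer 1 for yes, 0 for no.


Input: dhhcdfj
Reversed: jfdchhd
  Compare pos 0 ('d') with pos 6 ('j'): MISMATCH
  Compare pos 1 ('h') with pos 5 ('f'): MISMATCH
  Compare pos 2 ('h') with pos 4 ('d'): MISMATCH
Result: not a palindrome

0


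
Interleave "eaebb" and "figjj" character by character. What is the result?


Interleaving "eaebb" and "figjj":
  Position 0: 'e' from first, 'f' from second => "ef"
  Position 1: 'a' from first, 'i' from second => "ai"
  Position 2: 'e' from first, 'g' from second => "eg"
  Position 3: 'b' from first, 'j' from second => "bj"
  Position 4: 'b' from first, 'j' from second => "bj"
Result: efaiegbjbj

efaiegbjbj


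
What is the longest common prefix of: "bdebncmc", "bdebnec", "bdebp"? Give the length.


Words: bdebncmc, bdebnec, bdebp
  Position 0: all 'b' => match
  Position 1: all 'd' => match
  Position 2: all 'e' => match
  Position 3: all 'b' => match
  Position 4: ('n', 'n', 'p') => mismatch, stop
LCP = "bdeb" (length 4)

4


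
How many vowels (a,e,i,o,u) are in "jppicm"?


Input: jppicm
Checking each character:
  'j' at position 0: consonant
  'p' at position 1: consonant
  'p' at position 2: consonant
  'i' at position 3: vowel (running total: 1)
  'c' at position 4: consonant
  'm' at position 5: consonant
Total vowels: 1

1


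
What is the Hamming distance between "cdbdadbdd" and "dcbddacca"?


Comparing "cdbdadbdd" and "dcbddacca" position by position:
  Position 0: 'c' vs 'd' => differ
  Position 1: 'd' vs 'c' => differ
  Position 2: 'b' vs 'b' => same
  Position 3: 'd' vs 'd' => same
  Position 4: 'a' vs 'd' => differ
  Position 5: 'd' vs 'a' => differ
  Position 6: 'b' vs 'c' => differ
  Position 7: 'd' vs 'c' => differ
  Position 8: 'd' vs 'a' => differ
Total differences (Hamming distance): 7

7


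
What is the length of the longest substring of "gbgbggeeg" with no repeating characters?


Input: "gbgbggeeg"
Sliding window (track last position of each char):
  Position 0 ('g'): window [0,0] length 1 -- new best
  Position 1 ('b'): window [0,1] length 2 -- new best
  Position 2 ('g'): repeat (last at 0), move window start to 1
  Position 2 ('g'): window [1,2] length 2
  Position 3 ('b'): repeat (last at 1), move window start to 2
  Position 3 ('b'): window [2,3] length 2
  Position 4 ('g'): repeat (last at 2), move window start to 3
  Position 4 ('g'): window [3,4] length 2
  Position 5 ('g'): repeat (last at 4), move window start to 5
  Position 5 ('g'): window [5,5] length 1
  Position 6 ('e'): window [5,6] length 2
  Position 7 ('e'): repeat (last at 6), move window start to 7
  Position 7 ('e'): window [7,7] length 1
  Position 8 ('g'): window [7,8] length 2
Longest substring with no repeats: "gb" with length 2

2


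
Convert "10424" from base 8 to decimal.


Input: "10424" in base 8
Positional expansion:
  Digit '1' (value 1) x 8^4 = 4096
  Digit '0' (value 0) x 8^3 = 0
  Digit '4' (value 4) x 8^2 = 256
  Digit '2' (value 2) x 8^1 = 16
  Digit '4' (value 4) x 8^0 = 4
Sum = 4372

4372


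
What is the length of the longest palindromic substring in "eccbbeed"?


Input: "eccbbeed"
Checking substrings for palindromes:
  [1:3] "cc" (len 2) => palindrome
  [3:5] "bb" (len 2) => palindrome
  [5:7] "ee" (len 2) => palindrome
Longest palindromic substring: "cc" with length 2

2


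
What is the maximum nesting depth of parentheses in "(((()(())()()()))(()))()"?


Input: "(((()(())()()()))(()))()"
Tracking depth:
  Position 0 '(': depth becomes 1
  Position 1 '(': depth becomes 2
  Position 2 '(': depth becomes 3
  Position 3 '(': depth becomes 4
  Position 4 ')': depth becomes 3
  Position 5 '(': depth becomes 4
  Position 6 '(': depth becomes 5
  Position 7 ')': depth becomes 4
  Position 8 ')': depth becomes 3
  Position 9 '(': depth becomes 4
  Position 10 ')': depth becomes 3
  Position 11 '(': depth becomes 4
  Position 12 ')': depth becomes 3
  Position 13 '(': depth becomes 4
  Position 14 ')': depth becomes 3
  Position 15 ')': depth becomes 2
  Position 16 ')': depth becomes 1
  Position 17 '(': depth becomes 2
  Position 18 '(': depth becomes 3
  Position 19 ')': depth becomes 2
  Position 20 ')': depth becomes 1
  Position 21 ')': depth becomes 0
  Position 22 '(': depth becomes 1
  Position 23 ')': depth becomes 0
Maximum depth reached: 5

5


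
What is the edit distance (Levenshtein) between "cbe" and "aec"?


Computing edit distance: "cbe" -> "aec"
DP table:
           a    e    c
      0    1    2    3
  c   1    1    2    2
  b   2    2    2    3
  e   3    3    2    3
Edit distance = dp[3][3] = 3

3


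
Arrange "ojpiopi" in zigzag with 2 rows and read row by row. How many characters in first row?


Zigzag "ojpiopi" into 2 rows:
Placing characters:
  'o' => row 0
  'j' => row 1
  'p' => row 0
  'i' => row 1
  'o' => row 0
  'p' => row 1
  'i' => row 0
Rows:
  Row 0: "opoi"
  Row 1: "jip"
First row length: 4

4


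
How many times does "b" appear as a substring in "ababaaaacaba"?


Searching for "b" in "ababaaaacaba"
Scanning each position:
  Position 0: "a" => no
  Position 1: "b" => MATCH
  Position 2: "a" => no
  Position 3: "b" => MATCH
  Position 4: "a" => no
  Position 5: "a" => no
  Position 6: "a" => no
  Position 7: "a" => no
  Position 8: "c" => no
  Position 9: "a" => no
  Position 10: "b" => MATCH
  Position 11: "a" => no
Total occurrences: 3

3


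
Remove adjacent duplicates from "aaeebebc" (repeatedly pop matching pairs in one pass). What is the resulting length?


Input: aaeebebc
Stack-based adjacent duplicate removal:
  Read 'a': push. Stack: a
  Read 'a': matches stack top 'a' => pop. Stack: (empty)
  Read 'e': push. Stack: e
  Read 'e': matches stack top 'e' => pop. Stack: (empty)
  Read 'b': push. Stack: b
  Read 'e': push. Stack: be
  Read 'b': push. Stack: beb
  Read 'c': push. Stack: bebc
Final stack: "bebc" (length 4)

4


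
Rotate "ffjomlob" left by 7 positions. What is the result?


Input: "ffjomlob", rotate left by 7
First 7 characters: "ffjomlo"
Remaining characters: "b"
Concatenate remaining + first: "b" + "ffjomlo" = "bffjomlo"

bffjomlo


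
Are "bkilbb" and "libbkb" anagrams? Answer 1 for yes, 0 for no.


Strings: "bkilbb", "libbkb"
Sorted first:  bbbikl
Sorted second: bbbikl
Sorted forms match => anagrams

1


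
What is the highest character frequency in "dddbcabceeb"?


Input: dddbcabceeb
Character counts:
  'a': 1
  'b': 3
  'c': 2
  'd': 3
  'e': 2
Maximum frequency: 3

3


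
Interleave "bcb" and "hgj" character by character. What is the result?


Interleaving "bcb" and "hgj":
  Position 0: 'b' from first, 'h' from second => "bh"
  Position 1: 'c' from first, 'g' from second => "cg"
  Position 2: 'b' from first, 'j' from second => "bj"
Result: bhcgbj

bhcgbj


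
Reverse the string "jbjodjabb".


Input: jbjodjabb
Reading characters right to left:
  Position 8: 'b'
  Position 7: 'b'
  Position 6: 'a'
  Position 5: 'j'
  Position 4: 'd'
  Position 3: 'o'
  Position 2: 'j'
  Position 1: 'b'
  Position 0: 'j'
Reversed: bbajdojbj

bbajdojbj


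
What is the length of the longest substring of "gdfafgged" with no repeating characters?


Input: "gdfafgged"
Sliding window (track last position of each char):
  Position 0 ('g'): window [0,0] length 1 -- new best
  Position 1 ('d'): window [0,1] length 2 -- new best
  Position 2 ('f'): window [0,2] length 3 -- new best
  Position 3 ('a'): window [0,3] length 4 -- new best
  Position 4 ('f'): repeat (last at 2), move window start to 3
  Position 4 ('f'): window [3,4] length 2
  Position 5 ('g'): window [3,5] length 3
  Position 6 ('g'): repeat (last at 5), move window start to 6
  Position 6 ('g'): window [6,6] length 1
  Position 7 ('e'): window [6,7] length 2
  Position 8 ('d'): window [6,8] length 3
Longest substring with no repeats: "gdfa" with length 4

4


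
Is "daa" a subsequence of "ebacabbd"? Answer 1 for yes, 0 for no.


Check if "daa" is a subsequence of "ebacabbd"
Greedy scan:
  Position 0 ('e'): no match needed
  Position 1 ('b'): no match needed
  Position 2 ('a'): no match needed
  Position 3 ('c'): no match needed
  Position 4 ('a'): no match needed
  Position 5 ('b'): no match needed
  Position 6 ('b'): no match needed
  Position 7 ('d'): matches sub[0] = 'd'
Only matched 1/3 characters => not a subsequence

0


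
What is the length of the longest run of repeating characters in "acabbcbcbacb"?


Input: "acabbcbcbacb"
Scanning for longest run:
  Position 1 ('c'): new char, reset run to 1
  Position 2 ('a'): new char, reset run to 1
  Position 3 ('b'): new char, reset run to 1
  Position 4 ('b'): continues run of 'b', length=2
  Position 5 ('c'): new char, reset run to 1
  Position 6 ('b'): new char, reset run to 1
  Position 7 ('c'): new char, reset run to 1
  Position 8 ('b'): new char, reset run to 1
  Position 9 ('a'): new char, reset run to 1
  Position 10 ('c'): new char, reset run to 1
  Position 11 ('b'): new char, reset run to 1
Longest run: 'b' with length 2

2


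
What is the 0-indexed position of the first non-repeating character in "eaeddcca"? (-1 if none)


Input: eaeddcca
Character frequencies:
  'a': 2
  'c': 2
  'd': 2
  'e': 2
Scanning left to right for freq == 1:
  Position 0 ('e'): freq=2, skip
  Position 1 ('a'): freq=2, skip
  Position 2 ('e'): freq=2, skip
  Position 3 ('d'): freq=2, skip
  Position 4 ('d'): freq=2, skip
  Position 5 ('c'): freq=2, skip
  Position 6 ('c'): freq=2, skip
  Position 7 ('a'): freq=2, skip
  No unique character found => answer = -1

-1


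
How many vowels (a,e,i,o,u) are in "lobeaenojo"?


Input: lobeaenojo
Checking each character:
  'l' at position 0: consonant
  'o' at position 1: vowel (running total: 1)
  'b' at position 2: consonant
  'e' at position 3: vowel (running total: 2)
  'a' at position 4: vowel (running total: 3)
  'e' at position 5: vowel (running total: 4)
  'n' at position 6: consonant
  'o' at position 7: vowel (running total: 5)
  'j' at position 8: consonant
  'o' at position 9: vowel (running total: 6)
Total vowels: 6

6


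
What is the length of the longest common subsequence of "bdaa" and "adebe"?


LCS of "bdaa" and "adebe"
DP table:
           a    d    e    b    e
      0    0    0    0    0    0
  b   0    0    0    0    1    1
  d   0    0    1    1    1    1
  a   0    1    1    1    1    1
  a   0    1    1    1    1    1
LCS length = dp[4][5] = 1

1


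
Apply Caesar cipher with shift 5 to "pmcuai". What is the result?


Caesar cipher: shift "pmcuai" by 5
  'p' (pos 15) + 5 = pos 20 = 'u'
  'm' (pos 12) + 5 = pos 17 = 'r'
  'c' (pos 2) + 5 = pos 7 = 'h'
  'u' (pos 20) + 5 = pos 25 = 'z'
  'a' (pos 0) + 5 = pos 5 = 'f'
  'i' (pos 8) + 5 = pos 13 = 'n'
Result: urhzfn

urhzfn


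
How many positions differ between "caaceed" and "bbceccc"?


Comparing "caaceed" and "bbceccc" position by position:
  Position 0: 'c' vs 'b' => DIFFER
  Position 1: 'a' vs 'b' => DIFFER
  Position 2: 'a' vs 'c' => DIFFER
  Position 3: 'c' vs 'e' => DIFFER
  Position 4: 'e' vs 'c' => DIFFER
  Position 5: 'e' vs 'c' => DIFFER
  Position 6: 'd' vs 'c' => DIFFER
Positions that differ: 7

7


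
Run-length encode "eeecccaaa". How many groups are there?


Input: eeecccaaa
Scanning for consecutive runs:
  Group 1: 'e' x 3 (positions 0-2)
  Group 2: 'c' x 3 (positions 3-5)
  Group 3: 'a' x 3 (positions 6-8)
Total groups: 3

3


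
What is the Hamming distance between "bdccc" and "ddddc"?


Comparing "bdccc" and "ddddc" position by position:
  Position 0: 'b' vs 'd' => differ
  Position 1: 'd' vs 'd' => same
  Position 2: 'c' vs 'd' => differ
  Position 3: 'c' vs 'd' => differ
  Position 4: 'c' vs 'c' => same
Total differences (Hamming distance): 3

3


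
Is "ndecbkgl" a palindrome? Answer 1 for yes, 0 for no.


Input: ndecbkgl
Reversed: lgkbcedn
  Compare pos 0 ('n') with pos 7 ('l'): MISMATCH
  Compare pos 1 ('d') with pos 6 ('g'): MISMATCH
  Compare pos 2 ('e') with pos 5 ('k'): MISMATCH
  Compare pos 3 ('c') with pos 4 ('b'): MISMATCH
Result: not a palindrome

0


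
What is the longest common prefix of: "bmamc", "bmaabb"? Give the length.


Words: bmamc, bmaabb
  Position 0: all 'b' => match
  Position 1: all 'm' => match
  Position 2: all 'a' => match
  Position 3: ('m', 'a') => mismatch, stop
LCP = "bma" (length 3)

3


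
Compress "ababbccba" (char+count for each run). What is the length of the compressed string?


Input: ababbccba
Runs:
  'a' x 1 => "a1"
  'b' x 1 => "b1"
  'a' x 1 => "a1"
  'b' x 2 => "b2"
  'c' x 2 => "c2"
  'b' x 1 => "b1"
  'a' x 1 => "a1"
Compressed: "a1b1a1b2c2b1a1"
Compressed length: 14

14


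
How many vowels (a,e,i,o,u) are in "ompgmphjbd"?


Input: ompgmphjbd
Checking each character:
  'o' at position 0: vowel (running total: 1)
  'm' at position 1: consonant
  'p' at position 2: consonant
  'g' at position 3: consonant
  'm' at position 4: consonant
  'p' at position 5: consonant
  'h' at position 6: consonant
  'j' at position 7: consonant
  'b' at position 8: consonant
  'd' at position 9: consonant
Total vowels: 1

1


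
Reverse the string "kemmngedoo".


Input: kemmngedoo
Reading characters right to left:
  Position 9: 'o'
  Position 8: 'o'
  Position 7: 'd'
  Position 6: 'e'
  Position 5: 'g'
  Position 4: 'n'
  Position 3: 'm'
  Position 2: 'm'
  Position 1: 'e'
  Position 0: 'k'
Reversed: oodegnmmek

oodegnmmek


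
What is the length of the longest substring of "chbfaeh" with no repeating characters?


Input: "chbfaeh"
Sliding window (track last position of each char):
  Position 0 ('c'): window [0,0] length 1 -- new best
  Position 1 ('h'): window [0,1] length 2 -- new best
  Position 2 ('b'): window [0,2] length 3 -- new best
  Position 3 ('f'): window [0,3] length 4 -- new best
  Position 4 ('a'): window [0,4] length 5 -- new best
  Position 5 ('e'): window [0,5] length 6 -- new best
  Position 6 ('h'): repeat (last at 1), move window start to 2
  Position 6 ('h'): window [2,6] length 5
Longest substring with no repeats: "chbfae" with length 6

6


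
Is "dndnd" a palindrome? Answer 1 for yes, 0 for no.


Input: dndnd
Reversed: dndnd
  Compare pos 0 ('d') with pos 4 ('d'): match
  Compare pos 1 ('n') with pos 3 ('n'): match
Result: palindrome

1


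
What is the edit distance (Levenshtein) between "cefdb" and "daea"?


Computing edit distance: "cefdb" -> "daea"
DP table:
           d    a    e    a
      0    1    2    3    4
  c   1    1    2    3    4
  e   2    2    2    2    3
  f   3    3    3    3    3
  d   4    3    4    4    4
  b   5    4    4    5    5
Edit distance = dp[5][4] = 5

5


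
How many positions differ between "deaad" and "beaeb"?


Comparing "deaad" and "beaeb" position by position:
  Position 0: 'd' vs 'b' => DIFFER
  Position 1: 'e' vs 'e' => same
  Position 2: 'a' vs 'a' => same
  Position 3: 'a' vs 'e' => DIFFER
  Position 4: 'd' vs 'b' => DIFFER
Positions that differ: 3

3


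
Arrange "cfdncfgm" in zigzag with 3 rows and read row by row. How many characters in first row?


Zigzag "cfdncfgm" into 3 rows:
Placing characters:
  'c' => row 0
  'f' => row 1
  'd' => row 2
  'n' => row 1
  'c' => row 0
  'f' => row 1
  'g' => row 2
  'm' => row 1
Rows:
  Row 0: "cc"
  Row 1: "fnfm"
  Row 2: "dg"
First row length: 2

2


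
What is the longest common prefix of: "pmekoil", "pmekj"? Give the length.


Words: pmekoil, pmekj
  Position 0: all 'p' => match
  Position 1: all 'm' => match
  Position 2: all 'e' => match
  Position 3: all 'k' => match
  Position 4: ('o', 'j') => mismatch, stop
LCP = "pmek" (length 4)

4


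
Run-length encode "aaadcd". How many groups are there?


Input: aaadcd
Scanning for consecutive runs:
  Group 1: 'a' x 3 (positions 0-2)
  Group 2: 'd' x 1 (positions 3-3)
  Group 3: 'c' x 1 (positions 4-4)
  Group 4: 'd' x 1 (positions 5-5)
Total groups: 4

4


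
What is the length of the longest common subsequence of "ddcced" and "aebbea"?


LCS of "ddcced" and "aebbea"
DP table:
           a    e    b    b    e    a
      0    0    0    0    0    0    0
  d   0    0    0    0    0    0    0
  d   0    0    0    0    0    0    0
  c   0    0    0    0    0    0    0
  c   0    0    0    0    0    0    0
  e   0    0    1    1    1    1    1
  d   0    0    1    1    1    1    1
LCS length = dp[6][6] = 1

1


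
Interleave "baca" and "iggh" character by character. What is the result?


Interleaving "baca" and "iggh":
  Position 0: 'b' from first, 'i' from second => "bi"
  Position 1: 'a' from first, 'g' from second => "ag"
  Position 2: 'c' from first, 'g' from second => "cg"
  Position 3: 'a' from first, 'h' from second => "ah"
Result: biagcgah

biagcgah


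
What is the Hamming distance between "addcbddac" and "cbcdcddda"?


Comparing "addcbddac" and "cbcdcddda" position by position:
  Position 0: 'a' vs 'c' => differ
  Position 1: 'd' vs 'b' => differ
  Position 2: 'd' vs 'c' => differ
  Position 3: 'c' vs 'd' => differ
  Position 4: 'b' vs 'c' => differ
  Position 5: 'd' vs 'd' => same
  Position 6: 'd' vs 'd' => same
  Position 7: 'a' vs 'd' => differ
  Position 8: 'c' vs 'a' => differ
Total differences (Hamming distance): 7

7


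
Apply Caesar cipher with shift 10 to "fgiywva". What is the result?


Caesar cipher: shift "fgiywva" by 10
  'f' (pos 5) + 10 = pos 15 = 'p'
  'g' (pos 6) + 10 = pos 16 = 'q'
  'i' (pos 8) + 10 = pos 18 = 's'
  'y' (pos 24) + 10 = pos 8 = 'i'
  'w' (pos 22) + 10 = pos 6 = 'g'
  'v' (pos 21) + 10 = pos 5 = 'f'
  'a' (pos 0) + 10 = pos 10 = 'k'
Result: pqsigfk

pqsigfk


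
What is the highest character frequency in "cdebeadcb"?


Input: cdebeadcb
Character counts:
  'a': 1
  'b': 2
  'c': 2
  'd': 2
  'e': 2
Maximum frequency: 2

2


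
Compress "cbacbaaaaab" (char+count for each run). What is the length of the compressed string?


Input: cbacbaaaaab
Runs:
  'c' x 1 => "c1"
  'b' x 1 => "b1"
  'a' x 1 => "a1"
  'c' x 1 => "c1"
  'b' x 1 => "b1"
  'a' x 5 => "a5"
  'b' x 1 => "b1"
Compressed: "c1b1a1c1b1a5b1"
Compressed length: 14

14


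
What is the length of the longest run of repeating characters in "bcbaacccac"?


Input: "bcbaacccac"
Scanning for longest run:
  Position 1 ('c'): new char, reset run to 1
  Position 2 ('b'): new char, reset run to 1
  Position 3 ('a'): new char, reset run to 1
  Position 4 ('a'): continues run of 'a', length=2
  Position 5 ('c'): new char, reset run to 1
  Position 6 ('c'): continues run of 'c', length=2
  Position 7 ('c'): continues run of 'c', length=3
  Position 8 ('a'): new char, reset run to 1
  Position 9 ('c'): new char, reset run to 1
Longest run: 'c' with length 3

3


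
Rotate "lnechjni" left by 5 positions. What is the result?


Input: "lnechjni", rotate left by 5
First 5 characters: "lnech"
Remaining characters: "jni"
Concatenate remaining + first: "jni" + "lnech" = "jnilnech"

jnilnech


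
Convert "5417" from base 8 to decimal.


Input: "5417" in base 8
Positional expansion:
  Digit '5' (value 5) x 8^3 = 2560
  Digit '4' (value 4) x 8^2 = 256
  Digit '1' (value 1) x 8^1 = 8
  Digit '7' (value 7) x 8^0 = 7
Sum = 2831

2831


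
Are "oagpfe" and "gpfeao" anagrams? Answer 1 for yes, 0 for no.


Strings: "oagpfe", "gpfeao"
Sorted first:  aefgop
Sorted second: aefgop
Sorted forms match => anagrams

1


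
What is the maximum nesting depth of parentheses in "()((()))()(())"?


Input: "()((()))()(())"
Tracking depth:
  Position 0 '(': depth becomes 1
  Position 1 ')': depth becomes 0
  Position 2 '(': depth becomes 1
  Position 3 '(': depth becomes 2
  Position 4 '(': depth becomes 3
  Position 5 ')': depth becomes 2
  Position 6 ')': depth becomes 1
  Position 7 ')': depth becomes 0
  Position 8 '(': depth becomes 1
  Position 9 ')': depth becomes 0
  Position 10 '(': depth becomes 1
  Position 11 '(': depth becomes 2
  Position 12 ')': depth becomes 1
  Position 13 ')': depth becomes 0
Maximum depth reached: 3

3


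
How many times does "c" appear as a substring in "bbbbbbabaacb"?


Searching for "c" in "bbbbbbabaacb"
Scanning each position:
  Position 0: "b" => no
  Position 1: "b" => no
  Position 2: "b" => no
  Position 3: "b" => no
  Position 4: "b" => no
  Position 5: "b" => no
  Position 6: "a" => no
  Position 7: "b" => no
  Position 8: "a" => no
  Position 9: "a" => no
  Position 10: "c" => MATCH
  Position 11: "b" => no
Total occurrences: 1

1


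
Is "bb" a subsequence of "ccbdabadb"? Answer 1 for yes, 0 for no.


Check if "bb" is a subsequence of "ccbdabadb"
Greedy scan:
  Position 0 ('c'): no match needed
  Position 1 ('c'): no match needed
  Position 2 ('b'): matches sub[0] = 'b'
  Position 3 ('d'): no match needed
  Position 4 ('a'): no match needed
  Position 5 ('b'): matches sub[1] = 'b'
  Position 6 ('a'): no match needed
  Position 7 ('d'): no match needed
  Position 8 ('b'): no match needed
All 2 characters matched => is a subsequence

1


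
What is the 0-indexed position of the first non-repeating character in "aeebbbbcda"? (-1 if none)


Input: aeebbbbcda
Character frequencies:
  'a': 2
  'b': 4
  'c': 1
  'd': 1
  'e': 2
Scanning left to right for freq == 1:
  Position 0 ('a'): freq=2, skip
  Position 1 ('e'): freq=2, skip
  Position 2 ('e'): freq=2, skip
  Position 3 ('b'): freq=4, skip
  Position 4 ('b'): freq=4, skip
  Position 5 ('b'): freq=4, skip
  Position 6 ('b'): freq=4, skip
  Position 7 ('c'): unique! => answer = 7

7


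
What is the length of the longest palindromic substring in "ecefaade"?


Input: "ecefaade"
Checking substrings for palindromes:
  [0:3] "ece" (len 3) => palindrome
  [4:6] "aa" (len 2) => palindrome
Longest palindromic substring: "ece" with length 3

3


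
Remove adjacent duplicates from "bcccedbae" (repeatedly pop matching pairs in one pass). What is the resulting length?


Input: bcccedbae
Stack-based adjacent duplicate removal:
  Read 'b': push. Stack: b
  Read 'c': push. Stack: bc
  Read 'c': matches stack top 'c' => pop. Stack: b
  Read 'c': push. Stack: bc
  Read 'e': push. Stack: bce
  Read 'd': push. Stack: bced
  Read 'b': push. Stack: bcedb
  Read 'a': push. Stack: bcedba
  Read 'e': push. Stack: bcedbae
Final stack: "bcedbae" (length 7)

7


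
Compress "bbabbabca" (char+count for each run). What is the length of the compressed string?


Input: bbabbabca
Runs:
  'b' x 2 => "b2"
  'a' x 1 => "a1"
  'b' x 2 => "b2"
  'a' x 1 => "a1"
  'b' x 1 => "b1"
  'c' x 1 => "c1"
  'a' x 1 => "a1"
Compressed: "b2a1b2a1b1c1a1"
Compressed length: 14

14


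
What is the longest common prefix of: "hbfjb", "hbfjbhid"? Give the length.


Words: hbfjb, hbfjbhid
  Position 0: all 'h' => match
  Position 1: all 'b' => match
  Position 2: all 'f' => match
  Position 3: all 'j' => match
  Position 4: all 'b' => match
LCP = "hbfjb" (length 5)

5


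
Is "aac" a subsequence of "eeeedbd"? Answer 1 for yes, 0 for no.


Check if "aac" is a subsequence of "eeeedbd"
Greedy scan:
  Position 0 ('e'): no match needed
  Position 1 ('e'): no match needed
  Position 2 ('e'): no match needed
  Position 3 ('e'): no match needed
  Position 4 ('d'): no match needed
  Position 5 ('b'): no match needed
  Position 6 ('d'): no match needed
Only matched 0/3 characters => not a subsequence

0


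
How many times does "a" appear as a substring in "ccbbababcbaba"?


Searching for "a" in "ccbbababcbaba"
Scanning each position:
  Position 0: "c" => no
  Position 1: "c" => no
  Position 2: "b" => no
  Position 3: "b" => no
  Position 4: "a" => MATCH
  Position 5: "b" => no
  Position 6: "a" => MATCH
  Position 7: "b" => no
  Position 8: "c" => no
  Position 9: "b" => no
  Position 10: "a" => MATCH
  Position 11: "b" => no
  Position 12: "a" => MATCH
Total occurrences: 4

4


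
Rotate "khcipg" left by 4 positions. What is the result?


Input: "khcipg", rotate left by 4
First 4 characters: "khci"
Remaining characters: "pg"
Concatenate remaining + first: "pg" + "khci" = "pgkhci"

pgkhci


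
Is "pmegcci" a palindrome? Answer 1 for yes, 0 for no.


Input: pmegcci
Reversed: iccgemp
  Compare pos 0 ('p') with pos 6 ('i'): MISMATCH
  Compare pos 1 ('m') with pos 5 ('c'): MISMATCH
  Compare pos 2 ('e') with pos 4 ('c'): MISMATCH
Result: not a palindrome

0


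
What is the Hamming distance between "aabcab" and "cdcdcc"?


Comparing "aabcab" and "cdcdcc" position by position:
  Position 0: 'a' vs 'c' => differ
  Position 1: 'a' vs 'd' => differ
  Position 2: 'b' vs 'c' => differ
  Position 3: 'c' vs 'd' => differ
  Position 4: 'a' vs 'c' => differ
  Position 5: 'b' vs 'c' => differ
Total differences (Hamming distance): 6

6


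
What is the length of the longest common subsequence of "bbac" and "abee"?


LCS of "bbac" and "abee"
DP table:
           a    b    e    e
      0    0    0    0    0
  b   0    0    1    1    1
  b   0    0    1    1    1
  a   0    1    1    1    1
  c   0    1    1    1    1
LCS length = dp[4][4] = 1

1


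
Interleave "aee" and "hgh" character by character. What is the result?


Interleaving "aee" and "hgh":
  Position 0: 'a' from first, 'h' from second => "ah"
  Position 1: 'e' from first, 'g' from second => "eg"
  Position 2: 'e' from first, 'h' from second => "eh"
Result: ahegeh

ahegeh


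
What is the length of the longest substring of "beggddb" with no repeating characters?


Input: "beggddb"
Sliding window (track last position of each char):
  Position 0 ('b'): window [0,0] length 1 -- new best
  Position 1 ('e'): window [0,1] length 2 -- new best
  Position 2 ('g'): window [0,2] length 3 -- new best
  Position 3 ('g'): repeat (last at 2), move window start to 3
  Position 3 ('g'): window [3,3] length 1
  Position 4 ('d'): window [3,4] length 2
  Position 5 ('d'): repeat (last at 4), move window start to 5
  Position 5 ('d'): window [5,5] length 1
  Position 6 ('b'): window [5,6] length 2
Longest substring with no repeats: "beg" with length 3

3


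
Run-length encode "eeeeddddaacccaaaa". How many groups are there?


Input: eeeeddddaacccaaaa
Scanning for consecutive runs:
  Group 1: 'e' x 4 (positions 0-3)
  Group 2: 'd' x 4 (positions 4-7)
  Group 3: 'a' x 2 (positions 8-9)
  Group 4: 'c' x 3 (positions 10-12)
  Group 5: 'a' x 4 (positions 13-16)
Total groups: 5

5


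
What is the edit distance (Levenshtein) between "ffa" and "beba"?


Computing edit distance: "ffa" -> "beba"
DP table:
           b    e    b    a
      0    1    2    3    4
  f   1    1    2    3    4
  f   2    2    2    3    4
  a   3    3    3    3    3
Edit distance = dp[3][4] = 3

3
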